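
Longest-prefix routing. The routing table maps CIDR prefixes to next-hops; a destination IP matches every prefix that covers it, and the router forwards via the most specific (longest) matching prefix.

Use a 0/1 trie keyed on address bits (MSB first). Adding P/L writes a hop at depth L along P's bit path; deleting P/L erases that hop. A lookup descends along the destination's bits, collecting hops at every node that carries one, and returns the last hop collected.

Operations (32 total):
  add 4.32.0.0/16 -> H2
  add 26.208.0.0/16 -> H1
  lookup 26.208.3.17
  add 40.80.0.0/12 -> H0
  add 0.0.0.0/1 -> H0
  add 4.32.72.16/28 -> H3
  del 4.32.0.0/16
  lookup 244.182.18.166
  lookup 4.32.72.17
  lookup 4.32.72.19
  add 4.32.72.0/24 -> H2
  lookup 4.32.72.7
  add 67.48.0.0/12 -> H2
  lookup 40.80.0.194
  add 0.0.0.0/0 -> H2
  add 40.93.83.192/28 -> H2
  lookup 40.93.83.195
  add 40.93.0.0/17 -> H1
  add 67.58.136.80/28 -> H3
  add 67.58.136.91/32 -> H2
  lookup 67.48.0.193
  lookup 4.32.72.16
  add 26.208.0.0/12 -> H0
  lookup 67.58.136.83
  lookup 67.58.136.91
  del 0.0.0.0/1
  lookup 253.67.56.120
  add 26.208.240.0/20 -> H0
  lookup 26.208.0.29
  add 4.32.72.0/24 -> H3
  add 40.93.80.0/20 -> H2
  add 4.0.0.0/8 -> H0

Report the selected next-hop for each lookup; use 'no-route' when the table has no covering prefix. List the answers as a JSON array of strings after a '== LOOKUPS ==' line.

Trace:
  add 4.32.0.0/16 -> H2 at depth 16
  add 26.208.0.0/16 -> H1 at depth 16
  Q 26.208.3.17: descend 0001101011010000 ; hops seen [H1] ; pick H1
  add 40.80.0.0/12 -> H0 at depth 12
  add 0.0.0.0/1 -> H0 at depth 1
  add 4.32.72.16/28 -> H3 at depth 28
  - 4.32.0.0/16 clear@16
  Q 244.182.18.166: descend ε ; hops seen [∅] ; pick no-route
  Q 4.32.72.17: descend 0000010000100000010010000001 ; hops seen [H0,H3] ; pick H3
  Q 4.32.72.19: descend 0000010000100000010010000001 ; hops seen [H0,H3] ; pick H3
  add 4.32.72.0/24 -> H2 at depth 24
  Q 4.32.72.7: descend 000001000010000001001000000 ; hops seen [H0,H2] ; pick H2
  add 67.48.0.0/12 -> H2 at depth 12
  Q 40.80.0.194: descend 001010000101 ; hops seen [H0,H0] ; pick H0
  add 0.0.0.0/0 -> H2 at depth 0
  add 40.93.83.192/28 -> H2 at depth 28
  Q 40.93.83.195: descend 0010100001011101010100111100 ; hops seen [H2,H0,H0,H2] ; pick H2
  add 40.93.0.0/17 -> H1 at depth 17
  add 67.58.136.80/28 -> H3 at depth 28
  add 67.58.136.91/32 -> H2 at depth 32
  Q 67.48.0.193: descend 010000110011 ; hops seen [H2,H0,H2] ; pick H2
  Q 4.32.72.16: descend 0000010000100000010010000001 ; hops seen [H2,H0,H2,H3] ; pick H3
  add 26.208.0.0/12 -> H0 at depth 12
  Q 67.58.136.83: descend 0100001100111010100010000101 ; hops seen [H2,H0,H2,H3] ; pick H3
  Q 67.58.136.91: descend 01000011001110101000100001011011 ; hops seen [H2,H0,H2,H3,H2] ; pick H2
  - 0.0.0.0/1 clear@1
  Q 253.67.56.120: descend ε ; hops seen [H2] ; pick H2
  add 26.208.240.0/20 -> H0 at depth 20
  Q 26.208.0.29: descend 0001101011010000 ; hops seen [H2,H0,H1] ; pick H1
  add 4.32.72.0/24 -> H3 at depth 24
  add 40.93.80.0/20 -> H2 at depth 20
  add 4.0.0.0/8 -> H0 at depth 8

== LOOKUPS ==
["H1","no-route","H3","H3","H2","H0","H2","H2","H3","H3","H2","H2","H1"]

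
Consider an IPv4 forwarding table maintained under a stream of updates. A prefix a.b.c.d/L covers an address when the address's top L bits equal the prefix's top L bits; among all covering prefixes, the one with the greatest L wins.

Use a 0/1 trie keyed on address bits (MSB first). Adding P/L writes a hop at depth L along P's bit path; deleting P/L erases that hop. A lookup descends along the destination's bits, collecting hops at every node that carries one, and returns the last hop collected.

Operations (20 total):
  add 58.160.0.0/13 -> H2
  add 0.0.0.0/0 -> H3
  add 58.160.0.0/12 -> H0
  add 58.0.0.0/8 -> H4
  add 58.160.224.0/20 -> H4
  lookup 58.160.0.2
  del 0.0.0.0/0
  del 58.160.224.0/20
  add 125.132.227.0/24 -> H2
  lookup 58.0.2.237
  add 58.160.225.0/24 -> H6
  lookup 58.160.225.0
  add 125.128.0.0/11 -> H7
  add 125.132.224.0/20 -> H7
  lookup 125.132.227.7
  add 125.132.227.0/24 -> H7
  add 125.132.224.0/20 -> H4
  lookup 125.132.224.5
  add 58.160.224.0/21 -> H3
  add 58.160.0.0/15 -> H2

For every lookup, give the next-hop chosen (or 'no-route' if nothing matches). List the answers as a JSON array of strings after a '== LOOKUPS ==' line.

Process each operation:
  add 58.160.0.0/13 -> H2 at depth 13
  add 0.0.0.0/0 -> H3 at depth 0
  add 58.160.0.0/12 -> H0 at depth 12
  add 58.0.0.0/8 -> H4 at depth 8
  add 58.160.224.0/20 -> H4 at depth 20
  ? 58.160.0.2  path d0:H3→d1:-→d2:-→d3:-→d4:-→d5:-→d6:-→d7:-→d8:H4→d9:-→d10:-→d11:-→d12:H0→d13:H2→d14:-→d15:-→d16:-  best=H2
  del 0.0.0.0/0 (clear depth 0)
  del 58.160.224.0/20 (clear depth 20)
  add 125.132.227.0/24 -> H2 at depth 24
  ? 58.0.2.237  path d0:-→d1:-→d2:-→d3:-→d4:-→d5:-→d6:-→d7:-→d8:H4  best=H4
  add 58.160.225.0/24 -> H6 at depth 24
  ? 58.160.225.0  path d0:-→d1:-→d2:-→d3:-→d4:-→d5:-→d6:-→d7:-→d8:H4→d9:-→d10:-→d11:-→d12:H0→d13:H2→d14:-→d15:-→d16:-→d17:-→d18:-→d19:-→d20:-→d21:-→d22:-→d23:-→d24:H6  best=H6
  add 125.128.0.0/11 -> H7 at depth 11
  add 125.132.224.0/20 -> H7 at depth 20
  ? 125.132.227.7  path d0:-→d1:-→d2:-→d3:-→d4:-→d5:-→d6:-→d7:-→d8:-→d9:-→d10:-→d11:H7→d12:-→d13:-→d14:-→d15:-→d16:-→d17:-→d18:-→d19:-→d20:H7→d21:-→d22:-→d23:-→d24:H2  best=H2
  add 125.132.227.0/24 -> H7 at depth 24
  add 125.132.224.0/20 -> H4 at depth 20
  ? 125.132.224.5  path d0:-→d1:-→d2:-→d3:-→d4:-→d5:-→d6:-→d7:-→d8:-→d9:-→d10:-→d11:H7→d12:-→d13:-→d14:-→d15:-→d16:-→d17:-→d18:-→d19:-→d20:H4→d21:-→d22:-  best=H4
  add 58.160.224.0/21 -> H3 at depth 21
  add 58.160.0.0/15 -> H2 at depth 15

== LOOKUPS ==
["H2","H4","H6","H2","H4"]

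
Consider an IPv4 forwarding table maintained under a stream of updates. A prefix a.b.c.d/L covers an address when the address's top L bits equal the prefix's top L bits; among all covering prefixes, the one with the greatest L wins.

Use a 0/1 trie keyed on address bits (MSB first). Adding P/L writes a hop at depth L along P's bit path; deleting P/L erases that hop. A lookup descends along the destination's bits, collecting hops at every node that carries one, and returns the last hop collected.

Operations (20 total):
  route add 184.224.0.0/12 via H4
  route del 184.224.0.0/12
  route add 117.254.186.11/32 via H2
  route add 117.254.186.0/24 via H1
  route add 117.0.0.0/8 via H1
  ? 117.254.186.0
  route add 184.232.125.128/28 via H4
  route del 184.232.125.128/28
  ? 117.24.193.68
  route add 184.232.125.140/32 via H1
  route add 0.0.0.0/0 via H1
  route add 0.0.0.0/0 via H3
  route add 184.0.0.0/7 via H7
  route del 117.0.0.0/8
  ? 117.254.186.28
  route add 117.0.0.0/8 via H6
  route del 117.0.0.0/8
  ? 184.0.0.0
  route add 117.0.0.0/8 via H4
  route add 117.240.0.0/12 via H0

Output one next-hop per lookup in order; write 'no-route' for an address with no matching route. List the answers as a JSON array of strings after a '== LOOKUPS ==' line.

Trace:
  + 184.224.0.0/12 (H4) depth=12
  - 184.224.0.0/12 clear@12
  + 117.254.186.11/32 (H2) depth=32
  + 117.254.186.0/24 (H1) depth=24
  + 117.0.0.0/8 (H1) depth=8
  Q 117.254.186.0: descend 0111010111111110101110100000 ; hops seen [H1,H1] ; pick H1
  + 184.232.125.128/28 (H4) depth=28
  - 184.232.125.128/28 clear@28
  Q 117.24.193.68: descend 01110101 ; hops seen [H1] ; pick H1
  + 184.232.125.140/32 (H1) depth=32
  + 0.0.0.0/0 (H1) depth=0
  + 0.0.0.0/0 (H3) depth=0
  + 184.0.0.0/7 (H7) depth=7
  - 117.0.0.0/8 clear@8
  Q 117.254.186.28: descend 011101011111111010111010000 ; hops seen [H3,H1] ; pick H1
  + 117.0.0.0/8 (H6) depth=8
  - 117.0.0.0/8 clear@8
  Q 184.0.0.0: descend 10111000 ; hops seen [H3,H7] ; pick H7
  + 117.0.0.0/8 (H4) depth=8
  + 117.240.0.0/12 (H0) depth=12

== LOOKUPS ==
["H1","H1","H1","H7"]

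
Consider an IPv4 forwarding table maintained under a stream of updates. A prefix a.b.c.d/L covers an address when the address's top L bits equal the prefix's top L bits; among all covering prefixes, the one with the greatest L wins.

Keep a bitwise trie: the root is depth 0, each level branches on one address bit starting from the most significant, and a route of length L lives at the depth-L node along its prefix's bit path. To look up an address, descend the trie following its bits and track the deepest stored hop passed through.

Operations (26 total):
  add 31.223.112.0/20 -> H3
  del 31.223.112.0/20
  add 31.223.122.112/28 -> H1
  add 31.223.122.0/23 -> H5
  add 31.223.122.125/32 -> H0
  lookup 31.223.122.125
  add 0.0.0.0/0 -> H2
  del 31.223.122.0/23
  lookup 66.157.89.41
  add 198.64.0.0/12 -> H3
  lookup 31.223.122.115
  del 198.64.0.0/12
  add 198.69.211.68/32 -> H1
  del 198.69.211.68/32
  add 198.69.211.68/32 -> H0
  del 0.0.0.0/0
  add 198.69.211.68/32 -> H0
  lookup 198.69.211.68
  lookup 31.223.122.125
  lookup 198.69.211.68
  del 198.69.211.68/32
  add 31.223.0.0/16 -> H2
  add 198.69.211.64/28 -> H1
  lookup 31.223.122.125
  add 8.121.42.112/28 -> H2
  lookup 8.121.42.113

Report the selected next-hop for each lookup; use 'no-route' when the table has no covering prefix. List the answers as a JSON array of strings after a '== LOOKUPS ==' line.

Trace:
  + 31.223.112.0/20 (H3) depth=20
  del 31.223.112.0/20 (clear depth 20)
  + 31.223.122.112/28 (H1) depth=28
  + 31.223.122.0/23 (H5) depth=23
  + 31.223.122.125/32 (H0) depth=32
  ? 31.223.122.125  path d0:-→d1:-→d2:-→d3:-→d4:-→d5:-→d6:-→d7:-→d8:-→d9:-→d10:-→d11:-→d12:-→d13:-→d14:-→d15:-→d16:-→d17:-→d18:-→d19:-→d20:-→d21:-→d22:-→d23:H5→d24:-→d25:-→d26:-→d27:-→d28:H1→d29:-→d30:-→d31:-→d32:H0  best=H0
  + 0.0.0.0/0 (H2) depth=0
  del 31.223.122.0/23 (clear depth 23)
  ? 66.157.89.41  path d0:H2→d1:-  best=H2
  + 198.64.0.0/12 (H3) depth=12
  ? 31.223.122.115  path d0:H2→d1:-→d2:-→d3:-→d4:-→d5:-→d6:-→d7:-→d8:-→d9:-→d10:-→d11:-→d12:-→d13:-→d14:-→d15:-→d16:-→d17:-→d18:-→d19:-→d20:-→d21:-→d22:-→d23:-→d24:-→d25:-→d26:-→d27:-→d28:H1  best=H1
  del 198.64.0.0/12 (clear depth 12)
  + 198.69.211.68/32 (H1) depth=32
  del 198.69.211.68/32 (clear depth 32)
  + 198.69.211.68/32 (H0) depth=32
  del 0.0.0.0/0 (clear depth 0)
  + 198.69.211.68/32 (H0) depth=32
  ? 198.69.211.68  path d0:-→d1:-→d2:-→d3:-→d4:-→d5:-→d6:-→d7:-→d8:-→d9:-→d10:-→d11:-→d12:-→d13:-→d14:-→d15:-→d16:-→d17:-→d18:-→d19:-→d20:-→d21:-→d22:-→d23:-→d24:-→d25:-→d26:-→d27:-→d28:-→d29:-→d30:-→d31:-→d32:H0  best=H0
  ? 31.223.122.125  path d0:-→d1:-→d2:-→d3:-→d4:-→d5:-→d6:-→d7:-→d8:-→d9:-→d10:-→d11:-→d12:-→d13:-→d14:-→d15:-→d16:-→d17:-→d18:-→d19:-→d20:-→d21:-→d22:-→d23:-→d24:-→d25:-→d26:-→d27:-→d28:H1→d29:-→d30:-→d31:-→d32:H0  best=H0
  ? 198.69.211.68  path d0:-→d1:-→d2:-→d3:-→d4:-→d5:-→d6:-→d7:-→d8:-→d9:-→d10:-→d11:-→d12:-→d13:-→d14:-→d15:-→d16:-→d17:-→d18:-→d19:-→d20:-→d21:-→d22:-→d23:-→d24:-→d25:-→d26:-→d27:-→d28:-→d29:-→d30:-→d31:-→d32:H0  best=H0
  del 198.69.211.68/32 (clear depth 32)
  + 31.223.0.0/16 (H2) depth=16
  + 198.69.211.64/28 (H1) depth=28
  ? 31.223.122.125  path d0:-→d1:-→d2:-→d3:-→d4:-→d5:-→d6:-→d7:-→d8:-→d9:-→d10:-→d11:-→d12:-→d13:-→d14:-→d15:-→d16:H2→d17:-→d18:-→d19:-→d20:-→d21:-→d22:-→d23:-→d24:-→d25:-→d26:-→d27:-→d28:H1→d29:-→d30:-→d31:-→d32:H0  best=H0
  + 8.121.42.112/28 (H2) depth=28
  ? 8.121.42.113  path d0:-→d1:-→d2:-→d3:-→d4:-→d5:-→d6:-→d7:-→d8:-→d9:-→d10:-→d11:-→d12:-→d13:-→d14:-→d15:-→d16:-→d17:-→d18:-→d19:-→d20:-→d21:-→d22:-→d23:-→d24:-→d25:-→d26:-→d27:-→d28:H2  best=H2

== LOOKUPS ==
["H0","H2","H1","H0","H0","H0","H0","H2"]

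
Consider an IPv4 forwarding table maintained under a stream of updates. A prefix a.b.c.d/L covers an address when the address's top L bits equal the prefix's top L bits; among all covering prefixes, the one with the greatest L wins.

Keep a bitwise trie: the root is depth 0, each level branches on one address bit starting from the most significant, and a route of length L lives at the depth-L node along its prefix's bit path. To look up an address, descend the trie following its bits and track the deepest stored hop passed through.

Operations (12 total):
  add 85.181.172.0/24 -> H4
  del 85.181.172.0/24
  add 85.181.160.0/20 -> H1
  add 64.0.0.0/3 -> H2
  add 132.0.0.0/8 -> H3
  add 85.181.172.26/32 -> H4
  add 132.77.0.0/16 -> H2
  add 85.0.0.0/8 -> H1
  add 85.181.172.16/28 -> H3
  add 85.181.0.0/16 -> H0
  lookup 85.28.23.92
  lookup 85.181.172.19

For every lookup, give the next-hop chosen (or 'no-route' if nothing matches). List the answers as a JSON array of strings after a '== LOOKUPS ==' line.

Apply in order:
  add 85.181.172.0/24 -> H4 at depth 24
  - 85.181.172.0/24 clear@24
  add 85.181.160.0/20 -> H1 at depth 20
  add 64.0.0.0/3 -> H2 at depth 3
  add 132.0.0.0/8 -> H3 at depth 8
  add 85.181.172.26/32 -> H4 at depth 32
  add 132.77.0.0/16 -> H2 at depth 16
  add 85.0.0.0/8 -> H1 at depth 8
  add 85.181.172.16/28 -> H3 at depth 28
  add 85.181.0.0/16 -> H0 at depth 16
  Q 85.28.23.92: descend 01010101 ; hops seen [H2,H1] ; pick H1
  Q 85.181.172.19: descend 0101010110110101101011000001 ; hops seen [H2,H1,H0,H1,H3] ; pick H3

== LOOKUPS ==
["H1","H3"]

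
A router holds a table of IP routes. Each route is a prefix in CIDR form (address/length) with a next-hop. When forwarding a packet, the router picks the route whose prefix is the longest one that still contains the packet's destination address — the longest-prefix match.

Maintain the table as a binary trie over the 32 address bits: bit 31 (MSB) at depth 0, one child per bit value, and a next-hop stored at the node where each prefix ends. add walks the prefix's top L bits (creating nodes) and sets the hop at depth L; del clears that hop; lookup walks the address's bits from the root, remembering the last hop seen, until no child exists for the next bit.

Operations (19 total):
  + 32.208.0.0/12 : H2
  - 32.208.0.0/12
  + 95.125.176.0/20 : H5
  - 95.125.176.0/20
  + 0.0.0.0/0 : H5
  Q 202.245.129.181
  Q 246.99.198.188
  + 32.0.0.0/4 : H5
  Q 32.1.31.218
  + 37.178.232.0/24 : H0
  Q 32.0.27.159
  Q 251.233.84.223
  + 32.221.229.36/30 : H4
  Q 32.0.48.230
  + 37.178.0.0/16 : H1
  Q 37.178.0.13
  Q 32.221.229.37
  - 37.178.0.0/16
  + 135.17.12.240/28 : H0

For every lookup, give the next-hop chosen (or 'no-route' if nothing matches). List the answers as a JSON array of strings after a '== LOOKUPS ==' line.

Apply in order:
  add 32.208.0.0/12 -> H2 at depth 12
  - 32.208.0.0/12 clear@12
  add 95.125.176.0/20 -> H5 at depth 20
  - 95.125.176.0/20 clear@20
  add 0.0.0.0/0 -> H5 at depth 0
  lookup 202.245.129.181: bits ε walk d0:H5 -> H5
  lookup 246.99.198.188: bits ε walk d0:H5 -> H5
  add 32.0.0.0/4 -> H5 at depth 4
  lookup 32.1.31.218: bits 00100000 walk d0:H5→d1:-→d2:-→d3:-→d4:H5→d5:-→d6:-→d7:-→d8:- -> H5
  add 37.178.232.0/24 -> H0 at depth 24
  lookup 32.0.27.159: bits 00100000 walk d0:H5→d1:-→d2:-→d3:-→d4:H5→d5:-→d6:-→d7:-→d8:- -> H5
  lookup 251.233.84.223: bits ε walk d0:H5 -> H5
  add 32.221.229.36/30 -> H4 at depth 30
  lookup 32.0.48.230: bits 00100000 walk d0:H5→d1:-→d2:-→d3:-→d4:H5→d5:-→d6:-→d7:-→d8:- -> H5
  add 37.178.0.0/16 -> H1 at depth 16
  lookup 37.178.0.13: bits 0010010110110010 walk d0:H5→d1:-→d2:-→d3:-→d4:H5→d5:-→d6:-→d7:-→d8:-→d9:-→d10:-→d11:-→d12:-→d13:-→d14:-→d15:-→d16:H1 -> H1
  lookup 32.221.229.37: bits 001000001101110111100101001001 walk d0:H5→d1:-→d2:-→d3:-→d4:H5→d5:-→d6:-→d7:-→d8:-→d9:-→d10:-→d11:-→d12:-→d13:-→d14:-→d15:-→d16:-→d17:-→d18:-→d19:-→d20:-→d21:-→d22:-→d23:-→d24:-→d25:-→d26:-→d27:-→d28:-→d29:-→d30:H4 -> H4
  - 37.178.0.0/16 clear@16
  add 135.17.12.240/28 -> H0 at depth 28

== LOOKUPS ==
["H5","H5","H5","H5","H5","H5","H1","H4"]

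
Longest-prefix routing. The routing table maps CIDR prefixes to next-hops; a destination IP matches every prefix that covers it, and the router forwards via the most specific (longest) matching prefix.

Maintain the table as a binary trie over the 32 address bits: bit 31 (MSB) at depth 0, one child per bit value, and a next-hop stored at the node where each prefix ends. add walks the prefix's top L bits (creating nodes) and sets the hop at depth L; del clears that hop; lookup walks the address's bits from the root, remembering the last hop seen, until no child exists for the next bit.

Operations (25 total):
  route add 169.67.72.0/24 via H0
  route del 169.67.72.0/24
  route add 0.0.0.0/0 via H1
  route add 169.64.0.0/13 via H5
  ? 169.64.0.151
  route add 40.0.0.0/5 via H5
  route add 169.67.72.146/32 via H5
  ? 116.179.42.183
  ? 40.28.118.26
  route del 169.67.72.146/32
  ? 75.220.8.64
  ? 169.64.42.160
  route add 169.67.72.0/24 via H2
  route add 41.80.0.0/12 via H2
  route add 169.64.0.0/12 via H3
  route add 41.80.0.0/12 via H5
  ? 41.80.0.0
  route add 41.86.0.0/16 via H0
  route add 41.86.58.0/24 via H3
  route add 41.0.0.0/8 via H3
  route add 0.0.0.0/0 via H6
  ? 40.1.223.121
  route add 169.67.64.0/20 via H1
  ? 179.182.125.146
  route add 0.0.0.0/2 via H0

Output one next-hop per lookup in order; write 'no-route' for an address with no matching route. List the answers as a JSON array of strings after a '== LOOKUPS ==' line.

Trace:
  + 169.67.72.0/24 (H0) depth=24
  del 169.67.72.0/24 (clear depth 24)
  + 0.0.0.0/0 (H1) depth=0
  + 169.64.0.0/13 (H5) depth=13
  lookup 169.64.0.151: bits 10101001010000 walk d0:H1→d1:-→d2:-→d3:-→d4:-→d5:-→d6:-→d7:-→d8:-→d9:-→d10:-→d11:-→d12:-→d13:H5→d14:- -> H5
  + 40.0.0.0/5 (H5) depth=5
  + 169.67.72.146/32 (H5) depth=32
  lookup 116.179.42.183: bits 0 walk d0:H1→d1:- -> H1
  lookup 40.28.118.26: bits 00101 walk d0:H1→d1:-→d2:-→d3:-→d4:-→d5:H5 -> H5
  del 169.67.72.146/32 (clear depth 32)
  lookup 75.220.8.64: bits 0 walk d0:H1→d1:- -> H1
  lookup 169.64.42.160: bits 10101001010000 walk d0:H1→d1:-→d2:-→d3:-→d4:-→d5:-→d6:-→d7:-→d8:-→d9:-→d10:-→d11:-→d12:-→d13:H5→d14:- -> H5
  + 169.67.72.0/24 (H2) depth=24
  + 41.80.0.0/12 (H2) depth=12
  + 169.64.0.0/12 (H3) depth=12
  + 41.80.0.0/12 (H5) depth=12
  lookup 41.80.0.0: bits 001010010101 walk d0:H1→d1:-→d2:-→d3:-→d4:-→d5:H5→d6:-→d7:-→d8:-→d9:-→d10:-→d11:-→d12:H5 -> H5
  + 41.86.0.0/16 (H0) depth=16
  + 41.86.58.0/24 (H3) depth=24
  + 41.0.0.0/8 (H3) depth=8
  + 0.0.0.0/0 (H6) depth=0
  lookup 40.1.223.121: bits 0010100 walk d0:H6→d1:-→d2:-→d3:-→d4:-→d5:H5→d6:-→d7:- -> H5
  + 169.67.64.0/20 (H1) depth=20
  lookup 179.182.125.146: bits 101 walk d0:H6→d1:-→d2:-→d3:- -> H6
  + 0.0.0.0/2 (H0) depth=2

== LOOKUPS ==
["H5","H1","H5","H1","H5","H5","H5","H6"]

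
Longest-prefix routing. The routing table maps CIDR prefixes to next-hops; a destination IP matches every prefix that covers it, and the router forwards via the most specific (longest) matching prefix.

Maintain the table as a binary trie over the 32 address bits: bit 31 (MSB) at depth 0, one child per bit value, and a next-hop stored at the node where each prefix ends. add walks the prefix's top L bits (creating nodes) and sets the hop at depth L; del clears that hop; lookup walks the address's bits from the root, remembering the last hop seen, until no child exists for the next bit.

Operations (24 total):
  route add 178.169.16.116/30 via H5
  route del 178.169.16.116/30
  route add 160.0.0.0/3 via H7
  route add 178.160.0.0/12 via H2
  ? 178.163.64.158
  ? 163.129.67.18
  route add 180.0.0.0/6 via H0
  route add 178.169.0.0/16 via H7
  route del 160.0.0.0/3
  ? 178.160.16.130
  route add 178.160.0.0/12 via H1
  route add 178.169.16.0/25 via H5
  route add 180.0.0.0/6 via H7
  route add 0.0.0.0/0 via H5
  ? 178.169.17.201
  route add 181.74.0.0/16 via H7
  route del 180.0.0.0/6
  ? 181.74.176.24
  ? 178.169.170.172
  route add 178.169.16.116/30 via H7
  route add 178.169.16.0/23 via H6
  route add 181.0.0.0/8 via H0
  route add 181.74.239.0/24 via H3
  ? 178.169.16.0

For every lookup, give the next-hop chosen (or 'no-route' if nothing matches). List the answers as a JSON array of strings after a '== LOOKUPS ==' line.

Apply in order:
  + 178.169.16.116/30 (H5) depth=30
  del 178.169.16.116/30 (clear depth 30)
  + 160.0.0.0/3 (H7) depth=3
  + 178.160.0.0/12 (H2) depth=12
  ? 178.163.64.158  path d0:-→d1:-→d2:-→d3:H7→d4:-→d5:-→d6:-→d7:-→d8:-→d9:-→d10:-→d11:-→d12:H2  best=H2
  ? 163.129.67.18  path d0:-→d1:-→d2:-→d3:H7  best=H7
  + 180.0.0.0/6 (H0) depth=6
  + 178.169.0.0/16 (H7) depth=16
  del 160.0.0.0/3 (clear depth 3)
  ? 178.160.16.130  path d0:-→d1:-→d2:-→d3:-→d4:-→d5:-→d6:-→d7:-→d8:-→d9:-→d10:-→d11:-→d12:H2  best=H2
  + 178.160.0.0/12 (H1) depth=12
  + 178.169.16.0/25 (H5) depth=25
  + 180.0.0.0/6 (H7) depth=6
  + 0.0.0.0/0 (H5) depth=0
  ? 178.169.17.201  path d0:H5→d1:-→d2:-→d3:-→d4:-→d5:-→d6:-→d7:-→d8:-→d9:-→d10:-→d11:-→d12:H1→d13:-→d14:-→d15:-→d16:H7→d17:-→d18:-→d19:-→d20:-→d21:-→d22:-→d23:-  best=H7
  + 181.74.0.0/16 (H7) depth=16
  del 180.0.0.0/6 (clear depth 6)
  ? 181.74.176.24  path d0:H5→d1:-→d2:-→d3:-→d4:-→d5:-→d6:-→d7:-→d8:-→d9:-→d10:-→d11:-→d12:-→d13:-→d14:-→d15:-→d16:H7  best=H7
  ? 178.169.170.172  path d0:H5→d1:-→d2:-→d3:-→d4:-→d5:-→d6:-→d7:-→d8:-→d9:-→d10:-→d11:-→d12:H1→d13:-→d14:-→d15:-→d16:H7  best=H7
  + 178.169.16.116/30 (H7) depth=30
  + 178.169.16.0/23 (H6) depth=23
  + 181.0.0.0/8 (H0) depth=8
  + 181.74.239.0/24 (H3) depth=24
  ? 178.169.16.0  path d0:H5→d1:-→d2:-→d3:-→d4:-→d5:-→d6:-→d7:-→d8:-→d9:-→d10:-→d11:-→d12:H1→d13:-→d14:-→d15:-→d16:H7→d17:-→d18:-→d19:-→d20:-→d21:-→d22:-→d23:H6→d24:-→d25:H5  best=H5

== LOOKUPS ==
["H2","H7","H2","H7","H7","H7","H5"]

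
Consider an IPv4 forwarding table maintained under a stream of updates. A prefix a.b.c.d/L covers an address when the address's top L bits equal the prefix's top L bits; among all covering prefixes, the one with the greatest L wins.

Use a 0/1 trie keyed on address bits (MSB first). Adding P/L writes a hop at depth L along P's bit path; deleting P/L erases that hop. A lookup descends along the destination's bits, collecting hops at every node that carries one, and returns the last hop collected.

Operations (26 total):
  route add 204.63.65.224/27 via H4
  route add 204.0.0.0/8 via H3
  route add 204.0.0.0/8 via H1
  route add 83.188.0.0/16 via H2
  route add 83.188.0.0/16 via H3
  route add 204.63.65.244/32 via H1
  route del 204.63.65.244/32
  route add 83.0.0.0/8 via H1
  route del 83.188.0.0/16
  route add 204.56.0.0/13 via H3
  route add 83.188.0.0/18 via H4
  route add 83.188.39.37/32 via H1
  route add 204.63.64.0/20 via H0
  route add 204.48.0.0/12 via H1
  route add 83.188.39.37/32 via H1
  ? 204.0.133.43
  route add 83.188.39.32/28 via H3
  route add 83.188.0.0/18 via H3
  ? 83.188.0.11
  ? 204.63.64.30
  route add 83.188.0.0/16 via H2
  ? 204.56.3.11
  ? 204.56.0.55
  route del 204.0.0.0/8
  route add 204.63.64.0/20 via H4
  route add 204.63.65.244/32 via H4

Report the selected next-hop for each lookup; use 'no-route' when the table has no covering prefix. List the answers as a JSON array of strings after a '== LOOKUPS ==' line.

Process each operation:
  add 204.63.65.224/27 -> H4 at depth 27
  add 204.0.0.0/8 -> H3 at depth 8
  add 204.0.0.0/8 -> H1 at depth 8
  add 83.188.0.0/16 -> H2 at depth 16
  add 83.188.0.0/16 -> H3 at depth 16
  add 204.63.65.244/32 -> H1 at depth 32
  - 204.63.65.244/32 clear@32
  add 83.0.0.0/8 -> H1 at depth 8
  - 83.188.0.0/16 clear@16
  add 204.56.0.0/13 -> H3 at depth 13
  add 83.188.0.0/18 -> H4 at depth 18
  add 83.188.39.37/32 -> H1 at depth 32
  add 204.63.64.0/20 -> H0 at depth 20
  add 204.48.0.0/12 -> H1 at depth 12
  add 83.188.39.37/32 -> H1 at depth 32
  ? 204.0.133.43  path d0:-→d1:-→d2:-→d3:-→d4:-→d5:-→d6:-→d7:-→d8:H1→d9:-→d10:-  best=H1
  add 83.188.39.32/28 -> H3 at depth 28
  add 83.188.0.0/18 -> H3 at depth 18
  ? 83.188.0.11  path d0:-→d1:-→d2:-→d3:-→d4:-→d5:-→d6:-→d7:-→d8:H1→d9:-→d10:-→d11:-→d12:-→d13:-→d14:-→d15:-→d16:-→d17:-→d18:H3  best=H3
  ? 204.63.64.30  path d0:-→d1:-→d2:-→d3:-→d4:-→d5:-→d6:-→d7:-→d8:H1→d9:-→d10:-→d11:-→d12:H1→d13:H3→d14:-→d15:-→d16:-→d17:-→d18:-→d19:-→d20:H0→d21:-→d22:-→d23:-  best=H0
  add 83.188.0.0/16 -> H2 at depth 16
  ? 204.56.3.11  path d0:-→d1:-→d2:-→d3:-→d4:-→d5:-→d6:-→d7:-→d8:H1→d9:-→d10:-→d11:-→d12:H1→d13:H3  best=H3
  ? 204.56.0.55  path d0:-→d1:-→d2:-→d3:-→d4:-→d5:-→d6:-→d7:-→d8:H1→d9:-→d10:-→d11:-→d12:H1→d13:H3  best=H3
  - 204.0.0.0/8 clear@8
  add 204.63.64.0/20 -> H4 at depth 20
  add 204.63.65.244/32 -> H4 at depth 32

== LOOKUPS ==
["H1","H3","H0","H3","H3"]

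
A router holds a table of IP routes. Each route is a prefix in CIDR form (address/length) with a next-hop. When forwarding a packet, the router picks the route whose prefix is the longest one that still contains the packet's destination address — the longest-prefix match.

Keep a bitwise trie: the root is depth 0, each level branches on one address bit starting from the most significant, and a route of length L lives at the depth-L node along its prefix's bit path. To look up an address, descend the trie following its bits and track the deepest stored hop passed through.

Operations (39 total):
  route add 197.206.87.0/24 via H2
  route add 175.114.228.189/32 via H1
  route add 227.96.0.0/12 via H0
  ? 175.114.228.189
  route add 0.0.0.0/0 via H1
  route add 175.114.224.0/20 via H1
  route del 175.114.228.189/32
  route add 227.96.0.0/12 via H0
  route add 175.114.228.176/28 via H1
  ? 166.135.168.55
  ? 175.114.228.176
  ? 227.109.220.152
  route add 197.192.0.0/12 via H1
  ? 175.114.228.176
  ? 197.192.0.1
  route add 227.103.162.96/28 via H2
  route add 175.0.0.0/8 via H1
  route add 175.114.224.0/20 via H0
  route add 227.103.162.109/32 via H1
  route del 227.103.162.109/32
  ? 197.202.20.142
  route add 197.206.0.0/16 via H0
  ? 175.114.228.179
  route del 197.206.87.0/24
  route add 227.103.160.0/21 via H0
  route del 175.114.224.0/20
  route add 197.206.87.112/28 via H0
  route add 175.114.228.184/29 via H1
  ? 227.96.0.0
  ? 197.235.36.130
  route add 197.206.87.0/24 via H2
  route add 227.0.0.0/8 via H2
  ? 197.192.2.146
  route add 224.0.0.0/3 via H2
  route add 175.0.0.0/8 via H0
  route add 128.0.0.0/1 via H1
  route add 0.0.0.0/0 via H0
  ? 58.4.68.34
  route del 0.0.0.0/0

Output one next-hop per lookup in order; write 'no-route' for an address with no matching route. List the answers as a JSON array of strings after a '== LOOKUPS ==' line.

Trace:
  + 197.206.87.0/24 (H2) depth=24
  + 175.114.228.189/32 (H1) depth=32
  + 227.96.0.0/12 (H0) depth=12
  lookup 175.114.228.189: bits 10101111011100101110010010111101 walk d0:-→d1:-→d2:-→d3:-→d4:-→d5:-→d6:-→d7:-→d8:-→d9:-→d10:-→d11:-→d12:-→d13:-→d14:-→d15:-→d16:-→d17:-→d18:-→d19:-→d20:-→d21:-→d22:-→d23:-→d24:-→d25:-→d26:-→d27:-→d28:-→d29:-→d30:-→d31:-→d32:H1 -> H1
  + 0.0.0.0/0 (H1) depth=0
  + 175.114.224.0/20 (H1) depth=20
  - 175.114.228.189/32 clear@32
  + 227.96.0.0/12 (H0) depth=12
  + 175.114.228.176/28 (H1) depth=28
  lookup 166.135.168.55: bits 1010 walk d0:H1→d1:-→d2:-→d3:-→d4:- -> H1
  lookup 175.114.228.176: bits 1010111101110010111001001011 walk d0:H1→d1:-→d2:-→d3:-→d4:-→d5:-→d6:-→d7:-→d8:-→d9:-→d10:-→d11:-→d12:-→d13:-→d14:-→d15:-→d16:-→d17:-→d18:-→d19:-→d20:H1→d21:-→d22:-→d23:-→d24:-→d25:-→d26:-→d27:-→d28:H1 -> H1
  lookup 227.109.220.152: bits 111000110110 walk d0:H1→d1:-→d2:-→d3:-→d4:-→d5:-→d6:-→d7:-→d8:-→d9:-→d10:-→d11:-→d12:H0 -> H0
  + 197.192.0.0/12 (H1) depth=12
  lookup 175.114.228.176: bits 1010111101110010111001001011 walk d0:H1→d1:-→d2:-→d3:-→d4:-→d5:-→d6:-→d7:-→d8:-→d9:-→d10:-→d11:-→d12:-→d13:-→d14:-→d15:-→d16:-→d17:-→d18:-→d19:-→d20:H1→d21:-→d22:-→d23:-→d24:-→d25:-→d26:-→d27:-→d28:H1 -> H1
  lookup 197.192.0.1: bits 110001011100 walk d0:H1→d1:-→d2:-→d3:-→d4:-→d5:-→d6:-→d7:-→d8:-→d9:-→d10:-→d11:-→d12:H1 -> H1
  + 227.103.162.96/28 (H2) depth=28
  + 175.0.0.0/8 (H1) depth=8
  + 175.114.224.0/20 (H0) depth=20
  + 227.103.162.109/32 (H1) depth=32
  - 227.103.162.109/32 clear@32
  lookup 197.202.20.142: bits 1100010111001 walk d0:H1→d1:-→d2:-→d3:-→d4:-→d5:-→d6:-→d7:-→d8:-→d9:-→d10:-→d11:-→d12:H1→d13:- -> H1
  + 197.206.0.0/16 (H0) depth=16
  lookup 175.114.228.179: bits 1010111101110010111001001011 walk d0:H1→d1:-→d2:-→d3:-→d4:-→d5:-→d6:-→d7:-→d8:H1→d9:-→d10:-→d11:-→d12:-→d13:-→d14:-→d15:-→d16:-→d17:-→d18:-→d19:-→d20:H0→d21:-→d22:-→d23:-→d24:-→d25:-→d26:-→d27:-→d28:H1 -> H1
  - 197.206.87.0/24 clear@24
  + 227.103.160.0/21 (H0) depth=21
  - 175.114.224.0/20 clear@20
  + 197.206.87.112/28 (H0) depth=28
  + 175.114.228.184/29 (H1) depth=29
  lookup 227.96.0.0: bits 1110001101100 walk d0:H1→d1:-→d2:-→d3:-→d4:-→d5:-→d6:-→d7:-→d8:-→d9:-→d10:-→d11:-→d12:H0→d13:- -> H0
  lookup 197.235.36.130: bits 1100010111 walk d0:H1→d1:-→d2:-→d3:-→d4:-→d5:-→d6:-→d7:-→d8:-→d9:-→d10:- -> H1
  + 197.206.87.0/24 (H2) depth=24
  + 227.0.0.0/8 (H2) depth=8
  lookup 197.192.2.146: bits 110001011100 walk d0:H1→d1:-→d2:-→d3:-→d4:-→d5:-→d6:-→d7:-→d8:-→d9:-→d10:-→d11:-→d12:H1 -> H1
  + 224.0.0.0/3 (H2) depth=3
  + 175.0.0.0/8 (H0) depth=8
  + 128.0.0.0/1 (H1) depth=1
  + 0.0.0.0/0 (H0) depth=0
  lookup 58.4.68.34: bits ε walk d0:H0 -> H0
  - 0.0.0.0/0 clear@0

== LOOKUPS ==
["H1","H1","H1","H0","H1","H1","H1","H1","H0","H1","H1","H0"]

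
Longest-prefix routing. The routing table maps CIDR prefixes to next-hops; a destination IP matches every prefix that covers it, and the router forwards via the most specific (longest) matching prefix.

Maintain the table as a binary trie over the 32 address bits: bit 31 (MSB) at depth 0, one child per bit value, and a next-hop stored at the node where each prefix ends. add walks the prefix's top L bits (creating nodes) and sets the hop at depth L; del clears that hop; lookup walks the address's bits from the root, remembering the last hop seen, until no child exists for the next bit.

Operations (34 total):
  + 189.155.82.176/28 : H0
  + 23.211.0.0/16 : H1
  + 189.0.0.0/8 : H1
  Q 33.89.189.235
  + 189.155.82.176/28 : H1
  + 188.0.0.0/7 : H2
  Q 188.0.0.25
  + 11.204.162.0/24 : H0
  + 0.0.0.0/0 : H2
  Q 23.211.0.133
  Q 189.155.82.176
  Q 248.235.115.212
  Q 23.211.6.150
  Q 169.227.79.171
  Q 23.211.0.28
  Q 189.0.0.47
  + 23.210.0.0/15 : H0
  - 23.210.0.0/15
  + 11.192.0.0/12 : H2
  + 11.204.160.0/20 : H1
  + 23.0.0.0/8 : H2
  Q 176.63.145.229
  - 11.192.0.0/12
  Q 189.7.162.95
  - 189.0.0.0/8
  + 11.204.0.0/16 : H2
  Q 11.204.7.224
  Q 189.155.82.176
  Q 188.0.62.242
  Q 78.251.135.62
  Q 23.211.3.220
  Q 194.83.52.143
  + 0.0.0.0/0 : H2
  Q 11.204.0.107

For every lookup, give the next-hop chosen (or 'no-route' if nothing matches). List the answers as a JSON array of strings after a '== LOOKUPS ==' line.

Process each operation:
  add 189.155.82.176/28 -> H0 at depth 28
  add 23.211.0.0/16 -> H1 at depth 16
  add 189.0.0.0/8 -> H1 at depth 8
  Q 33.89.189.235: descend 00 ; hops seen [∅] ; pick no-route
  add 189.155.82.176/28 -> H1 at depth 28
  add 188.0.0.0/7 -> H2 at depth 7
  Q 188.0.0.25: descend 1011110 ; hops seen [H2] ; pick H2
  add 11.204.162.0/24 -> H0 at depth 24
  add 0.0.0.0/0 -> H2 at depth 0
  Q 23.211.0.133: descend 0001011111010011 ; hops seen [H2,H1] ; pick H1
  Q 189.155.82.176: descend 1011110110011011010100101011 ; hops seen [H2,H2,H1,H1] ; pick H1
  Q 248.235.115.212: descend 1 ; hops seen [H2] ; pick H2
  Q 23.211.6.150: descend 0001011111010011 ; hops seen [H2,H1] ; pick H1
  Q 169.227.79.171: descend 101 ; hops seen [H2] ; pick H2
  Q 23.211.0.28: descend 0001011111010011 ; hops seen [H2,H1] ; pick H1
  Q 189.0.0.47: descend 10111101 ; hops seen [H2,H2,H1] ; pick H1
  add 23.210.0.0/15 -> H0 at depth 15
  - 23.210.0.0/15 clear@15
  add 11.192.0.0/12 -> H2 at depth 12
  add 11.204.160.0/20 -> H1 at depth 20
  add 23.0.0.0/8 -> H2 at depth 8
  Q 176.63.145.229: descend 1011 ; hops seen [H2] ; pick H2
  - 11.192.0.0/12 clear@12
  Q 189.7.162.95: descend 10111101 ; hops seen [H2,H2,H1] ; pick H1
  - 189.0.0.0/8 clear@8
  add 11.204.0.0/16 -> H2 at depth 16
  Q 11.204.7.224: descend 0000101111001100 ; hops seen [H2,H2] ; pick H2
  Q 189.155.82.176: descend 1011110110011011010100101011 ; hops seen [H2,H2,H1] ; pick H1
  Q 188.0.62.242: descend 1011110 ; hops seen [H2,H2] ; pick H2
  Q 78.251.135.62: descend 0 ; hops seen [H2] ; pick H2
  Q 23.211.3.220: descend 0001011111010011 ; hops seen [H2,H2,H1] ; pick H1
  Q 194.83.52.143: descend 1 ; hops seen [H2] ; pick H2
  add 0.0.0.0/0 -> H2 at depth 0
  Q 11.204.0.107: descend 0000101111001100 ; hops seen [H2,H2] ; pick H2

== LOOKUPS ==
["no-route","H2","H1","H1","H2","H1","H2","H1","H1","H2","H1","H2","H1","H2","H2","H1","H2","H2"]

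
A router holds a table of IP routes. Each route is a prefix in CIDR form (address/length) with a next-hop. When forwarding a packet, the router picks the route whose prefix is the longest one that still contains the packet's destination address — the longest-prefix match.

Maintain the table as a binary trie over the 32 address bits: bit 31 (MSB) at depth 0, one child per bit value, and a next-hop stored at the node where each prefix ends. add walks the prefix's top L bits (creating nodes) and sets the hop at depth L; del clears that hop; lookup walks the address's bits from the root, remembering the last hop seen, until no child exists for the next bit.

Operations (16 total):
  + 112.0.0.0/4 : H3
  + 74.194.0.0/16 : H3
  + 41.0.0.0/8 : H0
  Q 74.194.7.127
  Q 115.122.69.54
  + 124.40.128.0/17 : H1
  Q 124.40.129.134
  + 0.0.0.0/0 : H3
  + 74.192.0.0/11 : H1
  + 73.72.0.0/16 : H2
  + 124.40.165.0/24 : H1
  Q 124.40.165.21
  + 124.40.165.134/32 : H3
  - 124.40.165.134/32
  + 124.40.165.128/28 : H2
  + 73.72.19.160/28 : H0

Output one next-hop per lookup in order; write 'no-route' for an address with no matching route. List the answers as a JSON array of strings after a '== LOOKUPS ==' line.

Trace:
  add 112.0.0.0/4 -> H3 at depth 4
  add 74.194.0.0/16 -> H3 at depth 16
  add 41.0.0.0/8 -> H0 at depth 8
  lookup 74.194.7.127: bits 0100101011000010 walk d0:-→d1:-→d2:-→d3:-→d4:-→d5:-→d6:-→d7:-→d8:-→d9:-→d10:-→d11:-→d12:-→d13:-→d14:-→d15:-→d16:H3 -> H3
  lookup 115.122.69.54: bits 0111 walk d0:-→d1:-→d2:-→d3:-→d4:H3 -> H3
  add 124.40.128.0/17 -> H1 at depth 17
  lookup 124.40.129.134: bits 01111100001010001 walk d0:-→d1:-→d2:-→d3:-→d4:H3→d5:-→d6:-→d7:-→d8:-→d9:-→d10:-→d11:-→d12:-→d13:-→d14:-→d15:-→d16:-→d17:H1 -> H1
  add 0.0.0.0/0 -> H3 at depth 0
  add 74.192.0.0/11 -> H1 at depth 11
  add 73.72.0.0/16 -> H2 at depth 16
  add 124.40.165.0/24 -> H1 at depth 24
  lookup 124.40.165.21: bits 011111000010100010100101 walk d0:H3→d1:-→d2:-→d3:-→d4:H3→d5:-→d6:-→d7:-→d8:-→d9:-→d10:-→d11:-→d12:-→d13:-→d14:-→d15:-→d16:-→d17:H1→d18:-→d19:-→d20:-→d21:-→d22:-→d23:-→d24:H1 -> H1
  add 124.40.165.134/32 -> H3 at depth 32
  - 124.40.165.134/32 clear@32
  add 124.40.165.128/28 -> H2 at depth 28
  add 73.72.19.160/28 -> H0 at depth 28

== LOOKUPS ==
["H3","H3","H1","H1"]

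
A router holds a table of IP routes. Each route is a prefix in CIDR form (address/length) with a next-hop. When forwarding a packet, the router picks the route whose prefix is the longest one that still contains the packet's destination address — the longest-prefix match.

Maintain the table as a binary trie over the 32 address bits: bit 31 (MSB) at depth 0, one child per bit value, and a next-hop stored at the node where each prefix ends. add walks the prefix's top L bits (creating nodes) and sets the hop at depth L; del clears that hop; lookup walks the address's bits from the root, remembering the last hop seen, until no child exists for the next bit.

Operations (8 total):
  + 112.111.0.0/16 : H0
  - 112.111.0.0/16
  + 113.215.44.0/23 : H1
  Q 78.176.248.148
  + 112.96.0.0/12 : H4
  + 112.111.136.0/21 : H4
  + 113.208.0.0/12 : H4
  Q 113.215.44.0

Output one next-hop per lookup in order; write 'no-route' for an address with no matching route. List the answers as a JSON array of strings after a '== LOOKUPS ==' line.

Apply in order:
  add 112.111.0.0/16 -> H0 at depth 16
  del 112.111.0.0/16 (clear depth 16)
  add 113.215.44.0/23 -> H1 at depth 23
  ? 78.176.248.148  path d0:-→d1:-→d2:-  best=no-route
  add 112.96.0.0/12 -> H4 at depth 12
  add 112.111.136.0/21 -> H4 at depth 21
  add 113.208.0.0/12 -> H4 at depth 12
  ? 113.215.44.0  path d0:-→d1:-→d2:-→d3:-→d4:-→d5:-→d6:-→d7:-→d8:-→d9:-→d10:-→d11:-→d12:H4→d13:-→d14:-→d15:-→d16:-→d17:-→d18:-→d19:-→d20:-→d21:-→d22:-→d23:H1  best=H1

== LOOKUPS ==
["no-route","H1"]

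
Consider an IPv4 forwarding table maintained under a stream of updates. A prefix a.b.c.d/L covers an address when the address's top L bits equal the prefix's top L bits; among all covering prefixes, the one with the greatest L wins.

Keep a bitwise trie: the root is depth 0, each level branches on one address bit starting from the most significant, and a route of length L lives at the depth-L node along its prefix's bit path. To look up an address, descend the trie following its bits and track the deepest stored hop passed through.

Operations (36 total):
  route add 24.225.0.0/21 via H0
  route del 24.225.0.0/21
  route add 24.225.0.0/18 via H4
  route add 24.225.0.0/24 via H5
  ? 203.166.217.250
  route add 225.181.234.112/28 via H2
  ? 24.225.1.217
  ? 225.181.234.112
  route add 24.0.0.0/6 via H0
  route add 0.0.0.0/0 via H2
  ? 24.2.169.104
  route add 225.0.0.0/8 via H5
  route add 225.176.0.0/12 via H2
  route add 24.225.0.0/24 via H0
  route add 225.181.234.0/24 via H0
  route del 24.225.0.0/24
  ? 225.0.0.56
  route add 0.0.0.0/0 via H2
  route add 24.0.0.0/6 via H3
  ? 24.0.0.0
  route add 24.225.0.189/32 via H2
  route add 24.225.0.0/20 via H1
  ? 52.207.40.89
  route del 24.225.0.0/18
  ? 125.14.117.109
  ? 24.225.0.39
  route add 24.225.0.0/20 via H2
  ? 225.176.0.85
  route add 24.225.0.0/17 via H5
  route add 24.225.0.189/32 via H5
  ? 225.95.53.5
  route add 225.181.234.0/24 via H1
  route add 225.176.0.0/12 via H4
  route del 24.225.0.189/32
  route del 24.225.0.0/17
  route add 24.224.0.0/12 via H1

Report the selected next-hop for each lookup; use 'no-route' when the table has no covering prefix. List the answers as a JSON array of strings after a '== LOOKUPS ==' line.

Apply in order:
  + 24.225.0.0/21 (H0) depth=21
  del 24.225.0.0/21 (clear depth 21)
  + 24.225.0.0/18 (H4) depth=18
  + 24.225.0.0/24 (H5) depth=24
  ? 203.166.217.250  path d0:-  best=no-route
  + 225.181.234.112/28 (H2) depth=28
  ? 24.225.1.217  path d0:-→d1:-→d2:-→d3:-→d4:-→d5:-→d6:-→d7:-→d8:-→d9:-→d10:-→d11:-→d12:-→d13:-→d14:-→d15:-→d16:-→d17:-→d18:H4→d19:-→d20:-→d21:-→d22:-→d23:-  best=H4
  ? 225.181.234.112  path d0:-→d1:-→d2:-→d3:-→d4:-→d5:-→d6:-→d7:-→d8:-→d9:-→d10:-→d11:-→d12:-→d13:-→d14:-→d15:-→d16:-→d17:-→d18:-→d19:-→d20:-→d21:-→d22:-→d23:-→d24:-→d25:-→d26:-→d27:-→d28:H2  best=H2
  + 24.0.0.0/6 (H0) depth=6
  + 0.0.0.0/0 (H2) depth=0
  ? 24.2.169.104  path d0:H2→d1:-→d2:-→d3:-→d4:-→d5:-→d6:H0→d7:-→d8:-  best=H0
  + 225.0.0.0/8 (H5) depth=8
  + 225.176.0.0/12 (H2) depth=12
  + 24.225.0.0/24 (H0) depth=24
  + 225.181.234.0/24 (H0) depth=24
  del 24.225.0.0/24 (clear depth 24)
  ? 225.0.0.56  path d0:H2→d1:-→d2:-→d3:-→d4:-→d5:-→d6:-→d7:-→d8:H5  best=H5
  + 0.0.0.0/0 (H2) depth=0
  + 24.0.0.0/6 (H3) depth=6
  ? 24.0.0.0  path d0:H2→d1:-→d2:-→d3:-→d4:-→d5:-→d6:H3→d7:-→d8:-  best=H3
  + 24.225.0.189/32 (H2) depth=32
  + 24.225.0.0/20 (H1) depth=20
  ? 52.207.40.89  path d0:H2→d1:-→d2:-  best=H2
  del 24.225.0.0/18 (clear depth 18)
  ? 125.14.117.109  path d0:H2→d1:-  best=H2
  ? 24.225.0.39  path d0:H2→d1:-→d2:-→d3:-→d4:-→d5:-→d6:H3→d7:-→d8:-→d9:-→d10:-→d11:-→d12:-→d13:-→d14:-→d15:-→d16:-→d17:-→d18:-→d19:-→d20:H1→d21:-→d22:-→d23:-→d24:-  best=H1
  + 24.225.0.0/20 (H2) depth=20
  ? 225.176.0.85  path d0:H2→d1:-→d2:-→d3:-→d4:-→d5:-→d6:-→d7:-→d8:H5→d9:-→d10:-→d11:-→d12:H2→d13:-  best=H2
  + 24.225.0.0/17 (H5) depth=17
  + 24.225.0.189/32 (H5) depth=32
  ? 225.95.53.5  path d0:H2→d1:-→d2:-→d3:-→d4:-→d5:-→d6:-→d7:-→d8:H5  best=H5
  + 225.181.234.0/24 (H1) depth=24
  + 225.176.0.0/12 (H4) depth=12
  del 24.225.0.189/32 (clear depth 32)
  del 24.225.0.0/17 (clear depth 17)
  + 24.224.0.0/12 (H1) depth=12

== LOOKUPS ==
["no-route","H4","H2","H0","H5","H3","H2","H2","H1","H2","H5"]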